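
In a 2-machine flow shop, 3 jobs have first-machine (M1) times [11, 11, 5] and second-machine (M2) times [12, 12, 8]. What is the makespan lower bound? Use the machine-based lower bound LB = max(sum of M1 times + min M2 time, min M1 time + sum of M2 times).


LB1 = sum(M1 times) + min(M2 times) = 27 + 8 = 35
LB2 = min(M1 times) + sum(M2 times) = 5 + 32 = 37
Lower bound = max(LB1, LB2) = max(35, 37) = 37

37


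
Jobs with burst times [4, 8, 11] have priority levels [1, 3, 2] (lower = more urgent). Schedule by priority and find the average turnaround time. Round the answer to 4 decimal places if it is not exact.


Sort by priority (ascending = highest first):
Order: [(1, 4), (2, 11), (3, 8)]
Completion times:
  Priority 1, burst=4, C=4
  Priority 2, burst=11, C=15
  Priority 3, burst=8, C=23
Average turnaround = 42/3 = 14.0

14.0


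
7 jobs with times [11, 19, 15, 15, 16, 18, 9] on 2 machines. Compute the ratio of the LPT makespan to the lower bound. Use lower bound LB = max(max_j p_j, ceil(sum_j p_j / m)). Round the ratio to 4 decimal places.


LPT order: [19, 18, 16, 15, 15, 11, 9]
Machine loads after assignment: [49, 54]
LPT makespan = 54
Lower bound = max(max_job, ceil(total/2)) = max(19, 52) = 52
Ratio = 54 / 52 = 1.0385

1.0385


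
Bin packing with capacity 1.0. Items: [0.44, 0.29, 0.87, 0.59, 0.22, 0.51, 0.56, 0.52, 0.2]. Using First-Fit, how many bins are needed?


Place items sequentially using First-Fit:
  Item 0.44 -> new Bin 1
  Item 0.29 -> Bin 1 (now 0.73)
  Item 0.87 -> new Bin 2
  Item 0.59 -> new Bin 3
  Item 0.22 -> Bin 1 (now 0.95)
  Item 0.51 -> new Bin 4
  Item 0.56 -> new Bin 5
  Item 0.52 -> new Bin 6
  Item 0.2 -> Bin 3 (now 0.79)
Total bins used = 6

6


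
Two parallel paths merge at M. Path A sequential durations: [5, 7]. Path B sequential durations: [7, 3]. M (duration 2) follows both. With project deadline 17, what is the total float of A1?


Forward pass: ES(A1) = sum of predecessors on chain A = 0
EF = ES + duration = 0 + 5 = 5
Backward pass: LF(M) = deadline = 17; LS(M) = 17 - 2 = 15
LF(A1) = LS(M) - sum(successors on chain A) = 15 - 7 = 8
LS = LF - duration = 8 - 5 = 3
Total float = LS - ES = 3 - 0 = 3

3


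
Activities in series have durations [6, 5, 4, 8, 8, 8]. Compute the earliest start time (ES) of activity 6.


Activity 6 starts after activities 1 through 5 complete.
Predecessor durations: [6, 5, 4, 8, 8]
ES = 6 + 5 + 4 + 8 + 8 = 31

31


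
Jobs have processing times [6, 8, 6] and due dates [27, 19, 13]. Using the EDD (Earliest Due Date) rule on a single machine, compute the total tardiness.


Sort by due date (EDD order): [(6, 13), (8, 19), (6, 27)]
Compute completion times and tardiness:
  Job 1: p=6, d=13, C=6, tardiness=max(0,6-13)=0
  Job 2: p=8, d=19, C=14, tardiness=max(0,14-19)=0
  Job 3: p=6, d=27, C=20, tardiness=max(0,20-27)=0
Total tardiness = 0

0


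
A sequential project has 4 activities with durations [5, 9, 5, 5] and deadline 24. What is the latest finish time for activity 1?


LF(activity 1) = deadline - sum of successor durations
Successors: activities 2 through 4 with durations [9, 5, 5]
Sum of successor durations = 19
LF = 24 - 19 = 5

5


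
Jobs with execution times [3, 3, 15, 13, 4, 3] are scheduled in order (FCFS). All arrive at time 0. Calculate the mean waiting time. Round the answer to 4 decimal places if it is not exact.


FCFS order (as given): [3, 3, 15, 13, 4, 3]
Waiting times:
  Job 1: wait = 0
  Job 2: wait = 3
  Job 3: wait = 6
  Job 4: wait = 21
  Job 5: wait = 34
  Job 6: wait = 38
Sum of waiting times = 102
Average waiting time = 102/6 = 17.0

17.0


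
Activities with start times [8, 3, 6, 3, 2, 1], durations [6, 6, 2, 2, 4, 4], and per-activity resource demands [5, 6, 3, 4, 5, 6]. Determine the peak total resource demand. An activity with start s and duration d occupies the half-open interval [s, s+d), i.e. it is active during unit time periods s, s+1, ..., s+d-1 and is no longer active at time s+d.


Each activity i is active on [start_i, start_i + duration_i).
Compute total resource usage per time slot:
  t=0: active resources = [], total = 0
  t=1: active resources = [6], total = 6
  t=2: active resources = [5, 6], total = 11
  t=3: active resources = [6, 4, 5, 6], total = 21
  t=4: active resources = [6, 4, 5, 6], total = 21
  t=5: active resources = [6, 5], total = 11
  t=6: active resources = [6, 3], total = 9
  t=7: active resources = [6, 3], total = 9
  t=8: active resources = [5, 6], total = 11
  t=9: active resources = [5], total = 5
  t=10: active resources = [5], total = 5
  t=11: active resources = [5], total = 5
  t=12: active resources = [5], total = 5
  t=13: active resources = [5], total = 5
Peak resource demand = 21

21


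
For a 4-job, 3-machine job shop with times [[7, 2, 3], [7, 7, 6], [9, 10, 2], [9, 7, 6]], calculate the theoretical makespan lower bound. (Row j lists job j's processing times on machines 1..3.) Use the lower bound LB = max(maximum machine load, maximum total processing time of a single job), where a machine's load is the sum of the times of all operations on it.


Machine loads:
  Machine 1: 7 + 7 + 9 + 9 = 32
  Machine 2: 2 + 7 + 10 + 7 = 26
  Machine 3: 3 + 6 + 2 + 6 = 17
Max machine load = 32
Job totals:
  Job 1: 12
  Job 2: 20
  Job 3: 21
  Job 4: 22
Max job total = 22
Lower bound = max(32, 22) = 32

32


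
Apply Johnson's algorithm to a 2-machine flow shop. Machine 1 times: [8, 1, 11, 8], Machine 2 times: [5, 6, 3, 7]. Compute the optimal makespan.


Apply Johnson's rule:
  Group 1 (a <= b): [(2, 1, 6)]
  Group 2 (a > b): [(4, 8, 7), (1, 8, 5), (3, 11, 3)]
Optimal job order: [2, 4, 1, 3]
Schedule:
  Job 2: M1 done at 1, M2 done at 7
  Job 4: M1 done at 9, M2 done at 16
  Job 1: M1 done at 17, M2 done at 22
  Job 3: M1 done at 28, M2 done at 31
Makespan = 31

31


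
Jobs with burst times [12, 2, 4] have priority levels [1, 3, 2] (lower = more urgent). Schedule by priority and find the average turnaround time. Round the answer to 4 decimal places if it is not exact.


Sort by priority (ascending = highest first):
Order: [(1, 12), (2, 4), (3, 2)]
Completion times:
  Priority 1, burst=12, C=12
  Priority 2, burst=4, C=16
  Priority 3, burst=2, C=18
Average turnaround = 46/3 = 15.3333

15.3333


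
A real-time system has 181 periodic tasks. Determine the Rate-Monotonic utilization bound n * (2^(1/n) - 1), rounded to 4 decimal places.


Compute 2^(1/181) = 1.0038368845
Subtract 1: 1.0038368845 - 1 = 0.0038368845
Multiply by n: 181 * 0.0038368845 = 0.6944760945
Round to 4 dp: 0.6945

0.6945


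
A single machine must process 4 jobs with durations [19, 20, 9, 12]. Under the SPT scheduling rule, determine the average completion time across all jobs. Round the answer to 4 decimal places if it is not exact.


Sort jobs by processing time (SPT order): [9, 12, 19, 20]
Compute completion times sequentially:
  Job 1: processing = 9, completes at 9
  Job 2: processing = 12, completes at 21
  Job 3: processing = 19, completes at 40
  Job 4: processing = 20, completes at 60
Sum of completion times = 130
Average completion time = 130/4 = 32.5

32.5


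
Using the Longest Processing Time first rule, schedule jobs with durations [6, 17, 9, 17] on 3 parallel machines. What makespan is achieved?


Sort jobs in decreasing order (LPT): [17, 17, 9, 6]
Assign each job to the least loaded machine:
  Machine 1: jobs [17], load = 17
  Machine 2: jobs [17], load = 17
  Machine 3: jobs [9, 6], load = 15
Makespan = max load = 17

17


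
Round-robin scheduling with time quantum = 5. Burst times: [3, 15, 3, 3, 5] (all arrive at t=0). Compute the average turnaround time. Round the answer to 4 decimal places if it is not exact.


Time quantum = 5
Execution trace:
  J1 runs 3 units, time = 3
  J2 runs 5 units, time = 8
  J3 runs 3 units, time = 11
  J4 runs 3 units, time = 14
  J5 runs 5 units, time = 19
  J2 runs 5 units, time = 24
  J2 runs 5 units, time = 29
Finish times: [3, 29, 11, 14, 19]
Average turnaround = 76/5 = 15.2

15.2


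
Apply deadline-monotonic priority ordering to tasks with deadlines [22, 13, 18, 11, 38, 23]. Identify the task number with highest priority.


Sort tasks by relative deadline (ascending):
  Task 4: deadline = 11
  Task 2: deadline = 13
  Task 3: deadline = 18
  Task 1: deadline = 22
  Task 6: deadline = 23
  Task 5: deadline = 38
Priority order (highest first): [4, 2, 3, 1, 6, 5]
Highest priority task = 4

4


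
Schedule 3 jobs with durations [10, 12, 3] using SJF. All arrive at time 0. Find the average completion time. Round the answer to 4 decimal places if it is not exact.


SJF order (ascending): [3, 10, 12]
Completion times:
  Job 1: burst=3, C=3
  Job 2: burst=10, C=13
  Job 3: burst=12, C=25
Average completion = 41/3 = 13.6667

13.6667


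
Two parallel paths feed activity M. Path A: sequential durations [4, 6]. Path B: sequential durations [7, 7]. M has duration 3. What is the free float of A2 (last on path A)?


ES(A2) = sum of predecessors on chain A = 4
EF(A2) = ES + duration = 4 + 6 = 10
Successor of A2 is M. ES(M) = max(sum(A), sum(B)) = max(10, 14) = 14
Free float = ES(successor) - EF(current) = 14 - 10 = 4

4


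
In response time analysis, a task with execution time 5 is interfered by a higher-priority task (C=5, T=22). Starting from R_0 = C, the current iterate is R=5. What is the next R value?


R_next = C + ceil(R_prev / T_hp) * C_hp
ceil(5 / 22) = ceil(0.2273) = 1
Interference = 1 * 5 = 5
R_next = 5 + 5 = 10

10


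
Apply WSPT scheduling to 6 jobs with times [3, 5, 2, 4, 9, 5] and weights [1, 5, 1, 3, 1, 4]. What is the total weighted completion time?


Compute p/w ratios and sort ascending (WSPT): [(5, 5), (5, 4), (4, 3), (2, 1), (3, 1), (9, 1)]
Compute weighted completion times:
  Job (p=5,w=5): C=5, w*C=5*5=25
  Job (p=5,w=4): C=10, w*C=4*10=40
  Job (p=4,w=3): C=14, w*C=3*14=42
  Job (p=2,w=1): C=16, w*C=1*16=16
  Job (p=3,w=1): C=19, w*C=1*19=19
  Job (p=9,w=1): C=28, w*C=1*28=28
Total weighted completion time = 170

170


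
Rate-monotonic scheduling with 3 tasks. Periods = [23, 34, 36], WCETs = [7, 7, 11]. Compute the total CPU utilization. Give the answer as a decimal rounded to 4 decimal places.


Compute individual utilizations (exact fractions):
  Task 1: C/T = 7/23 (approx. 0.3043)
  Task 2: C/T = 7/34 (approx. 0.2059)
  Task 3: C/T = 11/36 (approx. 0.3056)
Total utilization U = 7/23 + 7/34 + 11/36 = 11483/14076
Rounded to 4 decimal places: U = 0.8158
RM (Liu & Layland) bound for 3 tasks = 0.779763; compare with U = 11483/14076 (approx. 0.815786)
bound < U <= 1, so the RM sufficient condition is not met (inconclusive; an exact test such as response-time analysis is needed).

0.8158


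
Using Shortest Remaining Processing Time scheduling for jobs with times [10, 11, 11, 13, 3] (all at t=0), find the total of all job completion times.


Since all jobs arrive at t=0, SRPT equals SPT ordering.
SPT order: [3, 10, 11, 11, 13]
Completion times:
  Job 1: p=3, C=3
  Job 2: p=10, C=13
  Job 3: p=11, C=24
  Job 4: p=11, C=35
  Job 5: p=13, C=48
Total completion time = 3 + 13 + 24 + 35 + 48 = 123

123


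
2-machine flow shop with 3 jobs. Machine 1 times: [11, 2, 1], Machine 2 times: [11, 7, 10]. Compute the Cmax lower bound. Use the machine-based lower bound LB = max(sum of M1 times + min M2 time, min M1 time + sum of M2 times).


LB1 = sum(M1 times) + min(M2 times) = 14 + 7 = 21
LB2 = min(M1 times) + sum(M2 times) = 1 + 28 = 29
Lower bound = max(LB1, LB2) = max(21, 29) = 29

29


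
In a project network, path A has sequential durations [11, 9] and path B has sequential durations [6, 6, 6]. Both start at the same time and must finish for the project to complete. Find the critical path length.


Path A total = 11 + 9 = 20
Path B total = 6 + 6 + 6 = 18
Critical path = longest path = max(20, 18) = 20

20


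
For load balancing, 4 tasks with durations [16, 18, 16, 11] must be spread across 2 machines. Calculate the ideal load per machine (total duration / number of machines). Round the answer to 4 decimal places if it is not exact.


Total processing time = 16 + 18 + 16 + 11 = 61
Number of machines = 2
Ideal balanced load = 61 / 2 = 30.5

30.5


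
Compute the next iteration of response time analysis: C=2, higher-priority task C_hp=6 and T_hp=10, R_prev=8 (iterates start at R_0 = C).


R_next = C + ceil(R_prev / T_hp) * C_hp
ceil(8 / 10) = ceil(0.8) = 1
Interference = 1 * 6 = 6
R_next = 2 + 6 = 8
R_next = R_prev, so the iteration has converged (response time = 8).

8


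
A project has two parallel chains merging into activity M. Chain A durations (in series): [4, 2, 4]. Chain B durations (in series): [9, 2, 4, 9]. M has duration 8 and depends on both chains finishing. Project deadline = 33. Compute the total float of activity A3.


Forward pass: ES(A3) = sum of predecessors on chain A = 6
EF = ES + duration = 6 + 4 = 10
Backward pass: LF(M) = deadline = 33; LS(M) = 33 - 8 = 25
LF(A3) = LS(M) - sum(successors on chain A) = 25 - 0 = 25
LS = LF - duration = 25 - 4 = 21
Total float = LS - ES = 21 - 6 = 15

15


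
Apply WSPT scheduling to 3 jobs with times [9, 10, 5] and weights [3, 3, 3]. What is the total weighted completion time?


Compute p/w ratios and sort ascending (WSPT): [(5, 3), (9, 3), (10, 3)]
Compute weighted completion times:
  Job (p=5,w=3): C=5, w*C=3*5=15
  Job (p=9,w=3): C=14, w*C=3*14=42
  Job (p=10,w=3): C=24, w*C=3*24=72
Total weighted completion time = 129

129


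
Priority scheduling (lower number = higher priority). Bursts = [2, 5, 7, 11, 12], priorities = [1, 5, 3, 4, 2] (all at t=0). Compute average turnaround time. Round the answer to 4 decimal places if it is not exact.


Sort by priority (ascending = highest first):
Order: [(1, 2), (2, 12), (3, 7), (4, 11), (5, 5)]
Completion times:
  Priority 1, burst=2, C=2
  Priority 2, burst=12, C=14
  Priority 3, burst=7, C=21
  Priority 4, burst=11, C=32
  Priority 5, burst=5, C=37
Average turnaround = 106/5 = 21.2

21.2


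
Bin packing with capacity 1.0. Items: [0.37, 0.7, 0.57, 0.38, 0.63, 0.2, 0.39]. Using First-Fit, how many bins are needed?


Place items sequentially using First-Fit:
  Item 0.37 -> new Bin 1
  Item 0.7 -> new Bin 2
  Item 0.57 -> Bin 1 (now 0.94)
  Item 0.38 -> new Bin 3
  Item 0.63 -> new Bin 4
  Item 0.2 -> Bin 2 (now 0.9)
  Item 0.39 -> Bin 3 (now 0.77)
Total bins used = 4

4


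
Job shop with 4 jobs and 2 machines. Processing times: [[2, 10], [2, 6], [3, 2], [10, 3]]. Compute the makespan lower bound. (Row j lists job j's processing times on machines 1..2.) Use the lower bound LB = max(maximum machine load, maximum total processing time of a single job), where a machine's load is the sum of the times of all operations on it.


Machine loads:
  Machine 1: 2 + 2 + 3 + 10 = 17
  Machine 2: 10 + 6 + 2 + 3 = 21
Max machine load = 21
Job totals:
  Job 1: 12
  Job 2: 8
  Job 3: 5
  Job 4: 13
Max job total = 13
Lower bound = max(21, 13) = 21

21


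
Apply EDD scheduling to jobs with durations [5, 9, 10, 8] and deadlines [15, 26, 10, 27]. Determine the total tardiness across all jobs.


Sort by due date (EDD order): [(10, 10), (5, 15), (9, 26), (8, 27)]
Compute completion times and tardiness:
  Job 1: p=10, d=10, C=10, tardiness=max(0,10-10)=0
  Job 2: p=5, d=15, C=15, tardiness=max(0,15-15)=0
  Job 3: p=9, d=26, C=24, tardiness=max(0,24-26)=0
  Job 4: p=8, d=27, C=32, tardiness=max(0,32-27)=5
Total tardiness = 5

5


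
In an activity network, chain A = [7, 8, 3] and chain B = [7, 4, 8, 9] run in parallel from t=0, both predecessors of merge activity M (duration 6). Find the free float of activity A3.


ES(A3) = sum of predecessors on chain A = 15
EF(A3) = ES + duration = 15 + 3 = 18
Successor of A3 is M. ES(M) = max(sum(A), sum(B)) = max(18, 28) = 28
Free float = ES(successor) - EF(current) = 28 - 18 = 10

10


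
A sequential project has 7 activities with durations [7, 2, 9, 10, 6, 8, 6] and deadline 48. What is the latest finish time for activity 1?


LF(activity 1) = deadline - sum of successor durations
Successors: activities 2 through 7 with durations [2, 9, 10, 6, 8, 6]
Sum of successor durations = 41
LF = 48 - 41 = 7

7


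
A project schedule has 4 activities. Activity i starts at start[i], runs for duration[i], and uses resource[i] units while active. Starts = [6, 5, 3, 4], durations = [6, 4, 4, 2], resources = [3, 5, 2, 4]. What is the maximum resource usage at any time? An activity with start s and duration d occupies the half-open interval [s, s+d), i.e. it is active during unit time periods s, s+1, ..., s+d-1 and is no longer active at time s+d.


Each activity i is active on [start_i, start_i + duration_i).
Compute total resource usage per time slot:
  t=0: active resources = [], total = 0
  t=1: active resources = [], total = 0
  t=2: active resources = [], total = 0
  t=3: active resources = [2], total = 2
  t=4: active resources = [2, 4], total = 6
  t=5: active resources = [5, 2, 4], total = 11
  t=6: active resources = [3, 5, 2], total = 10
  t=7: active resources = [3, 5], total = 8
  t=8: active resources = [3, 5], total = 8
  t=9: active resources = [3], total = 3
  t=10: active resources = [3], total = 3
  t=11: active resources = [3], total = 3
Peak resource demand = 11

11


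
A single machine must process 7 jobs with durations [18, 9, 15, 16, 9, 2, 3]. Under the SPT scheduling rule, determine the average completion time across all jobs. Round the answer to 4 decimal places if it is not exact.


Sort jobs by processing time (SPT order): [2, 3, 9, 9, 15, 16, 18]
Compute completion times sequentially:
  Job 1: processing = 2, completes at 2
  Job 2: processing = 3, completes at 5
  Job 3: processing = 9, completes at 14
  Job 4: processing = 9, completes at 23
  Job 5: processing = 15, completes at 38
  Job 6: processing = 16, completes at 54
  Job 7: processing = 18, completes at 72
Sum of completion times = 208
Average completion time = 208/7 = 29.7143

29.7143


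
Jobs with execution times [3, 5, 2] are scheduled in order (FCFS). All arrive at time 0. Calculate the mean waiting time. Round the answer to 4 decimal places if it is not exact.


FCFS order (as given): [3, 5, 2]
Waiting times:
  Job 1: wait = 0
  Job 2: wait = 3
  Job 3: wait = 8
Sum of waiting times = 11
Average waiting time = 11/3 = 3.6667

3.6667


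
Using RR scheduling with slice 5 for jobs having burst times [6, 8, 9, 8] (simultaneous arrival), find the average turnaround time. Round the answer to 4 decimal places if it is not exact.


Time quantum = 5
Execution trace:
  J1 runs 5 units, time = 5
  J2 runs 5 units, time = 10
  J3 runs 5 units, time = 15
  J4 runs 5 units, time = 20
  J1 runs 1 units, time = 21
  J2 runs 3 units, time = 24
  J3 runs 4 units, time = 28
  J4 runs 3 units, time = 31
Finish times: [21, 24, 28, 31]
Average turnaround = 104/4 = 26.0

26.0


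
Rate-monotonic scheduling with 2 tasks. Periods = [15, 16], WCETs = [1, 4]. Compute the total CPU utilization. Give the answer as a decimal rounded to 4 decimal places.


Compute individual utilizations (exact fractions):
  Task 1: C/T = 1/15 (approx. 0.0667)
  Task 2: C/T = 4/16 = 1/4 (approx. 0.25)
Total utilization U = 1/15 + 1/4 = 19/60
Rounded to 4 decimal places: U = 0.3167
RM (Liu & Layland) bound for 2 tasks = 0.828427; compare with U = 19/60 (approx. 0.316667)
U <= bound, so schedulable by RM sufficient condition.

0.3167


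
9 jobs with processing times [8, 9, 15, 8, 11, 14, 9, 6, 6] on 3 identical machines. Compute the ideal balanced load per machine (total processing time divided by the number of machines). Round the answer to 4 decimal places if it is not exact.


Total processing time = 8 + 9 + 15 + 8 + 11 + 14 + 9 + 6 + 6 = 86
Number of machines = 3
Ideal balanced load = 86 / 3 = 28.6667

28.6667


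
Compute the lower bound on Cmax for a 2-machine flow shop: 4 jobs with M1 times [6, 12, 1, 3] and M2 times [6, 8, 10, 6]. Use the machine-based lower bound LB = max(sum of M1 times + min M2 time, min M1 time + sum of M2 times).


LB1 = sum(M1 times) + min(M2 times) = 22 + 6 = 28
LB2 = min(M1 times) + sum(M2 times) = 1 + 30 = 31
Lower bound = max(LB1, LB2) = max(28, 31) = 31

31


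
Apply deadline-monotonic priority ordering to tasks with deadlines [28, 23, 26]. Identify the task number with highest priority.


Sort tasks by relative deadline (ascending):
  Task 2: deadline = 23
  Task 3: deadline = 26
  Task 1: deadline = 28
Priority order (highest first): [2, 3, 1]
Highest priority task = 2

2


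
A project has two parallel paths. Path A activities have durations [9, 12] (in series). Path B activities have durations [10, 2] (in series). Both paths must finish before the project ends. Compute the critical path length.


Path A total = 9 + 12 = 21
Path B total = 10 + 2 = 12
Critical path = longest path = max(21, 12) = 21

21


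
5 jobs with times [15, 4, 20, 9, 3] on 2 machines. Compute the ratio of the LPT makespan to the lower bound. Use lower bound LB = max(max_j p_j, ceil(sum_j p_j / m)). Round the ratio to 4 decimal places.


LPT order: [20, 15, 9, 4, 3]
Machine loads after assignment: [27, 24]
LPT makespan = 27
Lower bound = max(max_job, ceil(total/2)) = max(20, 26) = 26
Ratio = 27 / 26 = 1.0385

1.0385


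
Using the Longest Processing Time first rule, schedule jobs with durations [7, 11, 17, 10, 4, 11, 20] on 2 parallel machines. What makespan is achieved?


Sort jobs in decreasing order (LPT): [20, 17, 11, 11, 10, 7, 4]
Assign each job to the least loaded machine:
  Machine 1: jobs [20, 11, 7, 4], load = 42
  Machine 2: jobs [17, 11, 10], load = 38
Makespan = max load = 42

42


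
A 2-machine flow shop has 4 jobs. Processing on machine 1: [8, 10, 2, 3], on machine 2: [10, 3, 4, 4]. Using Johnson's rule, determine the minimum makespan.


Apply Johnson's rule:
  Group 1 (a <= b): [(3, 2, 4), (4, 3, 4), (1, 8, 10)]
  Group 2 (a > b): [(2, 10, 3)]
Optimal job order: [3, 4, 1, 2]
Schedule:
  Job 3: M1 done at 2, M2 done at 6
  Job 4: M1 done at 5, M2 done at 10
  Job 1: M1 done at 13, M2 done at 23
  Job 2: M1 done at 23, M2 done at 26
Makespan = 26

26


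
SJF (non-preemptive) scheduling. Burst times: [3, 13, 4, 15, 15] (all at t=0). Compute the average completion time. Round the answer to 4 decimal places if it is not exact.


SJF order (ascending): [3, 4, 13, 15, 15]
Completion times:
  Job 1: burst=3, C=3
  Job 2: burst=4, C=7
  Job 3: burst=13, C=20
  Job 4: burst=15, C=35
  Job 5: burst=15, C=50
Average completion = 115/5 = 23.0

23.0


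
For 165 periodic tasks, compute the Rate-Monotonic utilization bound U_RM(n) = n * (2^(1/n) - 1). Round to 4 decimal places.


Compute 2^(1/165) = 1.0042097281
Subtract 1: 1.0042097281 - 1 = 0.0042097281
Multiply by n: 165 * 0.0042097281 = 0.6946051365
Round to 4 dp: 0.6946

0.6946


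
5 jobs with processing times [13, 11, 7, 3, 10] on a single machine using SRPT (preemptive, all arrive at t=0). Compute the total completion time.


Since all jobs arrive at t=0, SRPT equals SPT ordering.
SPT order: [3, 7, 10, 11, 13]
Completion times:
  Job 1: p=3, C=3
  Job 2: p=7, C=10
  Job 3: p=10, C=20
  Job 4: p=11, C=31
  Job 5: p=13, C=44
Total completion time = 3 + 10 + 20 + 31 + 44 = 108

108


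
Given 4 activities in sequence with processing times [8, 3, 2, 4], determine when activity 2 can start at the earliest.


Activity 2 starts after activities 1 through 1 complete.
Predecessor durations: [8]
ES = 8 = 8

8


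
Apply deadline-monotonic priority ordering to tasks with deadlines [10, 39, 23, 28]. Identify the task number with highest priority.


Sort tasks by relative deadline (ascending):
  Task 1: deadline = 10
  Task 3: deadline = 23
  Task 4: deadline = 28
  Task 2: deadline = 39
Priority order (highest first): [1, 3, 4, 2]
Highest priority task = 1

1


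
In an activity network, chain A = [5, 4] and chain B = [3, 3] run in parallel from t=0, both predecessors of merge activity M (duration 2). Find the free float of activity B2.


ES(B2) = sum of predecessors on chain B = 3
EF(B2) = ES + duration = 3 + 3 = 6
Successor of B2 is M. ES(M) = max(sum(A), sum(B)) = max(9, 6) = 9
Free float = ES(successor) - EF(current) = 9 - 6 = 3

3


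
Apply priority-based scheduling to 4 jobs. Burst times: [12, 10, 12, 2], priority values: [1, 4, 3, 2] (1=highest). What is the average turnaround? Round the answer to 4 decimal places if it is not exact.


Sort by priority (ascending = highest first):
Order: [(1, 12), (2, 2), (3, 12), (4, 10)]
Completion times:
  Priority 1, burst=12, C=12
  Priority 2, burst=2, C=14
  Priority 3, burst=12, C=26
  Priority 4, burst=10, C=36
Average turnaround = 88/4 = 22.0

22.0


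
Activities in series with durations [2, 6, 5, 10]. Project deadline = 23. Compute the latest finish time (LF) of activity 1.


LF(activity 1) = deadline - sum of successor durations
Successors: activities 2 through 4 with durations [6, 5, 10]
Sum of successor durations = 21
LF = 23 - 21 = 2

2


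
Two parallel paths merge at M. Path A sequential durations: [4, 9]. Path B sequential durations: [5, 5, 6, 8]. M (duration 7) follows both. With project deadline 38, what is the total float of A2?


Forward pass: ES(A2) = sum of predecessors on chain A = 4
EF = ES + duration = 4 + 9 = 13
Backward pass: LF(M) = deadline = 38; LS(M) = 38 - 7 = 31
LF(A2) = LS(M) - sum(successors on chain A) = 31 - 0 = 31
LS = LF - duration = 31 - 9 = 22
Total float = LS - ES = 22 - 4 = 18

18


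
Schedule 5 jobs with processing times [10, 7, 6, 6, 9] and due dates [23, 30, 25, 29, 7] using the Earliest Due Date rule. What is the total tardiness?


Sort by due date (EDD order): [(9, 7), (10, 23), (6, 25), (6, 29), (7, 30)]
Compute completion times and tardiness:
  Job 1: p=9, d=7, C=9, tardiness=max(0,9-7)=2
  Job 2: p=10, d=23, C=19, tardiness=max(0,19-23)=0
  Job 3: p=6, d=25, C=25, tardiness=max(0,25-25)=0
  Job 4: p=6, d=29, C=31, tardiness=max(0,31-29)=2
  Job 5: p=7, d=30, C=38, tardiness=max(0,38-30)=8
Total tardiness = 12

12


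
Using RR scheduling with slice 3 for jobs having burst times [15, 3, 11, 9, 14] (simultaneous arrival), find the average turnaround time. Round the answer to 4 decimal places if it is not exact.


Time quantum = 3
Execution trace:
  J1 runs 3 units, time = 3
  J2 runs 3 units, time = 6
  J3 runs 3 units, time = 9
  J4 runs 3 units, time = 12
  J5 runs 3 units, time = 15
  J1 runs 3 units, time = 18
  J3 runs 3 units, time = 21
  J4 runs 3 units, time = 24
  J5 runs 3 units, time = 27
  J1 runs 3 units, time = 30
  J3 runs 3 units, time = 33
  J4 runs 3 units, time = 36
  J5 runs 3 units, time = 39
  J1 runs 3 units, time = 42
  J3 runs 2 units, time = 44
  J5 runs 3 units, time = 47
  J1 runs 3 units, time = 50
  J5 runs 2 units, time = 52
Finish times: [50, 6, 44, 36, 52]
Average turnaround = 188/5 = 37.6

37.6


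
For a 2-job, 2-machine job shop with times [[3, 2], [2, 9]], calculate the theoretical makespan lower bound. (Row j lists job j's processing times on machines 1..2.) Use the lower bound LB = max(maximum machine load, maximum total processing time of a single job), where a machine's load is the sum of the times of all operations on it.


Machine loads:
  Machine 1: 3 + 2 = 5
  Machine 2: 2 + 9 = 11
Max machine load = 11
Job totals:
  Job 1: 5
  Job 2: 11
Max job total = 11
Lower bound = max(11, 11) = 11

11


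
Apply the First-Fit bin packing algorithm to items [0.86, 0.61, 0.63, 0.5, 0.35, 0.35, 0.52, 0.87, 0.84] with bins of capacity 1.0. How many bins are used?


Place items sequentially using First-Fit:
  Item 0.86 -> new Bin 1
  Item 0.61 -> new Bin 2
  Item 0.63 -> new Bin 3
  Item 0.5 -> new Bin 4
  Item 0.35 -> Bin 2 (now 0.96)
  Item 0.35 -> Bin 3 (now 0.98)
  Item 0.52 -> new Bin 5
  Item 0.87 -> new Bin 6
  Item 0.84 -> new Bin 7
Total bins used = 7

7


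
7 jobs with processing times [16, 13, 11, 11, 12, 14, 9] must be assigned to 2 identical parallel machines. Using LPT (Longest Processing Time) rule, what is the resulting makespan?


Sort jobs in decreasing order (LPT): [16, 14, 13, 12, 11, 11, 9]
Assign each job to the least loaded machine:
  Machine 1: jobs [16, 12, 11], load = 39
  Machine 2: jobs [14, 13, 11, 9], load = 47
Makespan = max load = 47

47


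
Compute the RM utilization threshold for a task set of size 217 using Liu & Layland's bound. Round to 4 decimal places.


Compute 2^(1/217) = 1.0031993336
Subtract 1: 1.0031993336 - 1 = 0.0031993336
Multiply by n: 217 * 0.0031993336 = 0.6942553912
Round to 4 dp: 0.6943

0.6943


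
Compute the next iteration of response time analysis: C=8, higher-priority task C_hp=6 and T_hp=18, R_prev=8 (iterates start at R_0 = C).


R_next = C + ceil(R_prev / T_hp) * C_hp
ceil(8 / 18) = ceil(0.4444) = 1
Interference = 1 * 6 = 6
R_next = 8 + 6 = 14

14


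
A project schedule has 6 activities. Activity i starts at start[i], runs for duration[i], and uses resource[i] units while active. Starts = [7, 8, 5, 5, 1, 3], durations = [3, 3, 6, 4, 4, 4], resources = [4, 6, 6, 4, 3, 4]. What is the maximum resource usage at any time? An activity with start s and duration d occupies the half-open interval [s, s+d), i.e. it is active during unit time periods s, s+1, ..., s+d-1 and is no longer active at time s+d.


Each activity i is active on [start_i, start_i + duration_i).
Compute total resource usage per time slot:
  t=0: active resources = [], total = 0
  t=1: active resources = [3], total = 3
  t=2: active resources = [3], total = 3
  t=3: active resources = [3, 4], total = 7
  t=4: active resources = [3, 4], total = 7
  t=5: active resources = [6, 4, 4], total = 14
  t=6: active resources = [6, 4, 4], total = 14
  t=7: active resources = [4, 6, 4], total = 14
  t=8: active resources = [4, 6, 6, 4], total = 20
  t=9: active resources = [4, 6, 6], total = 16
  t=10: active resources = [6, 6], total = 12
Peak resource demand = 20

20


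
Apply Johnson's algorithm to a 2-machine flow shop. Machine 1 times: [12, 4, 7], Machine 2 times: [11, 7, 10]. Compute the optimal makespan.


Apply Johnson's rule:
  Group 1 (a <= b): [(2, 4, 7), (3, 7, 10)]
  Group 2 (a > b): [(1, 12, 11)]
Optimal job order: [2, 3, 1]
Schedule:
  Job 2: M1 done at 4, M2 done at 11
  Job 3: M1 done at 11, M2 done at 21
  Job 1: M1 done at 23, M2 done at 34
Makespan = 34

34


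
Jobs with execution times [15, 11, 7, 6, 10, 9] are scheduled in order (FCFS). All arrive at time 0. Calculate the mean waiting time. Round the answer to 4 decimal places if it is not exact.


FCFS order (as given): [15, 11, 7, 6, 10, 9]
Waiting times:
  Job 1: wait = 0
  Job 2: wait = 15
  Job 3: wait = 26
  Job 4: wait = 33
  Job 5: wait = 39
  Job 6: wait = 49
Sum of waiting times = 162
Average waiting time = 162/6 = 27.0

27.0


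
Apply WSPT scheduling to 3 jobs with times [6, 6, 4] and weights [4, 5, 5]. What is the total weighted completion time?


Compute p/w ratios and sort ascending (WSPT): [(4, 5), (6, 5), (6, 4)]
Compute weighted completion times:
  Job (p=4,w=5): C=4, w*C=5*4=20
  Job (p=6,w=5): C=10, w*C=5*10=50
  Job (p=6,w=4): C=16, w*C=4*16=64
Total weighted completion time = 134

134


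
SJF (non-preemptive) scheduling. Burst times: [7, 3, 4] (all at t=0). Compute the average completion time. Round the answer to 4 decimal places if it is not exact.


SJF order (ascending): [3, 4, 7]
Completion times:
  Job 1: burst=3, C=3
  Job 2: burst=4, C=7
  Job 3: burst=7, C=14
Average completion = 24/3 = 8.0

8.0


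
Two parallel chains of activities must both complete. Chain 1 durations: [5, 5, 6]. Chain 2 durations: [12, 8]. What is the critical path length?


Path A total = 5 + 5 + 6 = 16
Path B total = 12 + 8 = 20
Critical path = longest path = max(16, 20) = 20

20


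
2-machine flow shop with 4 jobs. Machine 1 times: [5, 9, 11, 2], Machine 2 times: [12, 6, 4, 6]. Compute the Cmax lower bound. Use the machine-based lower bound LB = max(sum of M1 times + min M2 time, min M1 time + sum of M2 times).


LB1 = sum(M1 times) + min(M2 times) = 27 + 4 = 31
LB2 = min(M1 times) + sum(M2 times) = 2 + 28 = 30
Lower bound = max(LB1, LB2) = max(31, 30) = 31

31


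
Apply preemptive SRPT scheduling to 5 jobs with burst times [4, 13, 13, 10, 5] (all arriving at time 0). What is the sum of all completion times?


Since all jobs arrive at t=0, SRPT equals SPT ordering.
SPT order: [4, 5, 10, 13, 13]
Completion times:
  Job 1: p=4, C=4
  Job 2: p=5, C=9
  Job 3: p=10, C=19
  Job 4: p=13, C=32
  Job 5: p=13, C=45
Total completion time = 4 + 9 + 19 + 32 + 45 = 109

109


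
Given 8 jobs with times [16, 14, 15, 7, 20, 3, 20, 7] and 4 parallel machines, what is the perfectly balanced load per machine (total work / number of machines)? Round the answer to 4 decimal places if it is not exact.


Total processing time = 16 + 14 + 15 + 7 + 20 + 3 + 20 + 7 = 102
Number of machines = 4
Ideal balanced load = 102 / 4 = 25.5

25.5


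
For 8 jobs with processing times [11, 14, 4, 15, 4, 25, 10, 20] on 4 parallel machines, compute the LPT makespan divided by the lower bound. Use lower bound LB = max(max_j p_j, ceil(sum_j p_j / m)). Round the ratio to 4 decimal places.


LPT order: [25, 20, 15, 14, 11, 10, 4, 4]
Machine loads after assignment: [25, 28, 25, 25]
LPT makespan = 28
Lower bound = max(max_job, ceil(total/4)) = max(25, 26) = 26
Ratio = 28 / 26 = 1.0769

1.0769


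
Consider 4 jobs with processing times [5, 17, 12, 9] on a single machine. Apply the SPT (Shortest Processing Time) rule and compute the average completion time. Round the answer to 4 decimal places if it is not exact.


Sort jobs by processing time (SPT order): [5, 9, 12, 17]
Compute completion times sequentially:
  Job 1: processing = 5, completes at 5
  Job 2: processing = 9, completes at 14
  Job 3: processing = 12, completes at 26
  Job 4: processing = 17, completes at 43
Sum of completion times = 88
Average completion time = 88/4 = 22.0

22.0


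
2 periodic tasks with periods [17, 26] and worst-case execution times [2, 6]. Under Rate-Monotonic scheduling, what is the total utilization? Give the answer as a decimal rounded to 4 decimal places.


Compute individual utilizations (exact fractions):
  Task 1: C/T = 2/17 (approx. 0.1176)
  Task 2: C/T = 6/26 = 3/13 (approx. 0.2308)
Total utilization U = 2/17 + 3/13 = 77/221
Rounded to 4 decimal places: U = 0.3484
RM (Liu & Layland) bound for 2 tasks = 0.828427; compare with U = 77/221 (approx. 0.348416)
U <= bound, so schedulable by RM sufficient condition.

0.3484


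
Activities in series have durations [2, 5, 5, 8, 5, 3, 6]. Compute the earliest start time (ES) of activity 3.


Activity 3 starts after activities 1 through 2 complete.
Predecessor durations: [2, 5]
ES = 2 + 5 = 7

7


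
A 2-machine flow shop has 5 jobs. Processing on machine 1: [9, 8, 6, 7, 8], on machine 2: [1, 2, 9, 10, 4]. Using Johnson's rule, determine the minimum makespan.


Apply Johnson's rule:
  Group 1 (a <= b): [(3, 6, 9), (4, 7, 10)]
  Group 2 (a > b): [(5, 8, 4), (2, 8, 2), (1, 9, 1)]
Optimal job order: [3, 4, 5, 2, 1]
Schedule:
  Job 3: M1 done at 6, M2 done at 15
  Job 4: M1 done at 13, M2 done at 25
  Job 5: M1 done at 21, M2 done at 29
  Job 2: M1 done at 29, M2 done at 31
  Job 1: M1 done at 38, M2 done at 39
Makespan = 39

39


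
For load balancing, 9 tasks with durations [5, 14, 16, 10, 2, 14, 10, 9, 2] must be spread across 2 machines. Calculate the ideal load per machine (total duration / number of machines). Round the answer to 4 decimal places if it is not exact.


Total processing time = 5 + 14 + 16 + 10 + 2 + 14 + 10 + 9 + 2 = 82
Number of machines = 2
Ideal balanced load = 82 / 2 = 41.0

41.0


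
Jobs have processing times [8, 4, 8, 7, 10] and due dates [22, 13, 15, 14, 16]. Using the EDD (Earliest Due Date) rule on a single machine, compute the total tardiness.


Sort by due date (EDD order): [(4, 13), (7, 14), (8, 15), (10, 16), (8, 22)]
Compute completion times and tardiness:
  Job 1: p=4, d=13, C=4, tardiness=max(0,4-13)=0
  Job 2: p=7, d=14, C=11, tardiness=max(0,11-14)=0
  Job 3: p=8, d=15, C=19, tardiness=max(0,19-15)=4
  Job 4: p=10, d=16, C=29, tardiness=max(0,29-16)=13
  Job 5: p=8, d=22, C=37, tardiness=max(0,37-22)=15
Total tardiness = 32

32


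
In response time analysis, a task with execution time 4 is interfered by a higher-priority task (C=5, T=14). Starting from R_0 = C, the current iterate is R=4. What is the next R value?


R_next = C + ceil(R_prev / T_hp) * C_hp
ceil(4 / 14) = ceil(0.2857) = 1
Interference = 1 * 5 = 5
R_next = 4 + 5 = 9

9


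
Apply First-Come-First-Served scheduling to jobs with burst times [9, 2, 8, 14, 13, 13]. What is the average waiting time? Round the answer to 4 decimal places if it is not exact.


FCFS order (as given): [9, 2, 8, 14, 13, 13]
Waiting times:
  Job 1: wait = 0
  Job 2: wait = 9
  Job 3: wait = 11
  Job 4: wait = 19
  Job 5: wait = 33
  Job 6: wait = 46
Sum of waiting times = 118
Average waiting time = 118/6 = 19.6667

19.6667


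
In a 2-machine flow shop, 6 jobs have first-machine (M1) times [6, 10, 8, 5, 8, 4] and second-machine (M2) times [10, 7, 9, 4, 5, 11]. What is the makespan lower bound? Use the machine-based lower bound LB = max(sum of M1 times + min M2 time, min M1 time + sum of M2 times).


LB1 = sum(M1 times) + min(M2 times) = 41 + 4 = 45
LB2 = min(M1 times) + sum(M2 times) = 4 + 46 = 50
Lower bound = max(LB1, LB2) = max(45, 50) = 50

50


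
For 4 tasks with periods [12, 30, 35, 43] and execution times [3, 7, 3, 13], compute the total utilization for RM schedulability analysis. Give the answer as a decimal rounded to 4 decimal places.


Compute individual utilizations (exact fractions):
  Task 1: C/T = 3/12 = 1/4 (approx. 0.25)
  Task 2: C/T = 7/30 (approx. 0.2333)
  Task 3: C/T = 3/35 (approx. 0.0857)
  Task 4: C/T = 13/43 (approx. 0.3023)
Total utilization U = 1/4 + 7/30 + 3/35 + 13/43 = 15737/18060
Rounded to 4 decimal places: U = 0.8714
RM (Liu & Layland) bound for 4 tasks = 0.756828; compare with U = 15737/18060 (approx. 0.871373)
bound < U <= 1, so the RM sufficient condition is not met (inconclusive; an exact test such as response-time analysis is needed).

0.8714


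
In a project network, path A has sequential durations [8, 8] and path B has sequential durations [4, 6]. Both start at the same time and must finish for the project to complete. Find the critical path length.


Path A total = 8 + 8 = 16
Path B total = 4 + 6 = 10
Critical path = longest path = max(16, 10) = 16

16


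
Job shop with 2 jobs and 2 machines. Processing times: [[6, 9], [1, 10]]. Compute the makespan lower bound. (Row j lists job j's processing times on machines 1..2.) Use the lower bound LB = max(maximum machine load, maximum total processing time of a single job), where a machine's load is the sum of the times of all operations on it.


Machine loads:
  Machine 1: 6 + 1 = 7
  Machine 2: 9 + 10 = 19
Max machine load = 19
Job totals:
  Job 1: 15
  Job 2: 11
Max job total = 15
Lower bound = max(19, 15) = 19

19


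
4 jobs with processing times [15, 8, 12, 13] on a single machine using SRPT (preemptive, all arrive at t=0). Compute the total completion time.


Since all jobs arrive at t=0, SRPT equals SPT ordering.
SPT order: [8, 12, 13, 15]
Completion times:
  Job 1: p=8, C=8
  Job 2: p=12, C=20
  Job 3: p=13, C=33
  Job 4: p=15, C=48
Total completion time = 8 + 20 + 33 + 48 = 109

109


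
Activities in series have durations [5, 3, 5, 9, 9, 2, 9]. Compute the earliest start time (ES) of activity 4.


Activity 4 starts after activities 1 through 3 complete.
Predecessor durations: [5, 3, 5]
ES = 5 + 3 + 5 = 13

13


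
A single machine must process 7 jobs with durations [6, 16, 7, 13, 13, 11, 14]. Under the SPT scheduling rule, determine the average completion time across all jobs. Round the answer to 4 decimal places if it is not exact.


Sort jobs by processing time (SPT order): [6, 7, 11, 13, 13, 14, 16]
Compute completion times sequentially:
  Job 1: processing = 6, completes at 6
  Job 2: processing = 7, completes at 13
  Job 3: processing = 11, completes at 24
  Job 4: processing = 13, completes at 37
  Job 5: processing = 13, completes at 50
  Job 6: processing = 14, completes at 64
  Job 7: processing = 16, completes at 80
Sum of completion times = 274
Average completion time = 274/7 = 39.1429

39.1429
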